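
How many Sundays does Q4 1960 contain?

13

October 1, 1960 is a Saturday.
From October 1, 1960 to December 31, 1960 is 92 days inclusive.
92 = 7 × 13 + 1, so there are 13 full weeks plus 1 extra day.
Each full week contributes one Sunday: 13 so far.
The 1 extra day is Saturday — none qualify.
Total: 13 + 0 = 13.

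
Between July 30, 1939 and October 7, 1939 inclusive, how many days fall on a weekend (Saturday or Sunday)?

20

July 30, 1939 is a Sunday.
The range spans 70 days (inclusive of both endpoints).
70 = 7 × 10, so the span is exactly 10 full weeks.
Each full week contributes 2 weekend days (Sat, Sun): 10 × 2 = 20.
Total: 20.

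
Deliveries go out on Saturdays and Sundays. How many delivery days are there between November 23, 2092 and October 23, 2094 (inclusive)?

November 23, 2092 is a Sunday.
From November 23, 2092 to October 23, 2094 is 700 days inclusive.
700 = 7 × 100, so the span is exactly 100 full weeks.
Each full week contributes 2 days from the set (Sat, Sun): 100 × 2 = 200.

200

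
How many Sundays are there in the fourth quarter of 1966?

Oct 1, 1966 is a Saturday.
From Oct 1, 1966 to Dec 31, 1966 is 92 days inclusive.
92 = 7 × 13 + 1, so there are 13 full weeks plus 1 extra day.
Each full week contributes one Sunday: 13 so far.
The 1 extra day is Sat — none qualify.
Total: 13 + 0 = 13.

13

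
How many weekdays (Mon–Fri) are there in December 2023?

1 December 2023 is a Friday.
That's 31 days from start to end, counting both.
31 = 7 × 4 + 3, so there are 4 full weeks plus 3 extra days.
Each full week contributes 5 weekdays (Mon–Fri): 4 × 5 = 20.
The 3 extra days are Friday, Saturday, Sunday — 1 of them qualifies.
Total: 20 + 1 = 21.

21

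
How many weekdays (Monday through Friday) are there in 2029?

1 January 2029 is a Monday.
The range spans 365 days (inclusive of both endpoints).
365 = 7 × 52 + 1, so there are 52 full weeks plus 1 extra day.
Each full week contributes 5 weekdays (Mon–Fri): 52 × 5 = 260.
The 1 extra day is Monday — 1 of them qualifies.
Total: 260 + 1 = 261.

261 weekdays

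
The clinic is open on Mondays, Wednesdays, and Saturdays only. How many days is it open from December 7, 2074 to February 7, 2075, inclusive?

27

December 7, 2074 is a Friday.
The range spans 63 days (inclusive of both endpoints).
63 = 7 × 9, so the span is exactly 9 full weeks.
Each full week contributes 3 days from the set (Mon, Wed, Sat): 9 × 3 = 27.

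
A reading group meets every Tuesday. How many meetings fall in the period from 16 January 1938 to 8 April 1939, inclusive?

64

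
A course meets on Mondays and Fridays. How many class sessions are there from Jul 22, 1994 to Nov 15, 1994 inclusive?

Jul 22, 1994 is a Friday.
From Jul 22, 1994 to Nov 15, 1994 is 117 days inclusive.
117 = 7 × 16 + 5, so there are 16 full weeks plus 5 extra days.
Each full week contributes 2 days from the set (Mon, Fri): 16 × 2 = 32.
The 5 extra days are Fri, Sat, Sun, Mon, Tue — 2 of them qualify.
Total: 32 + 2 = 34.

34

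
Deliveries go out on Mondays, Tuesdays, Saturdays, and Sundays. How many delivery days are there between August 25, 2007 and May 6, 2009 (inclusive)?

356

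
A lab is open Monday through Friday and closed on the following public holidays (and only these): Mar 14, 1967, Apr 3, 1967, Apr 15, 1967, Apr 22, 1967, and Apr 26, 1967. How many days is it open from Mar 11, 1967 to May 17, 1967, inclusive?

45

Mar 11, 1967 is a Saturday.
That's 68 days from start to end, counting both.
68 = 7 × 9 + 5, so there are 9 full weeks plus 5 extra days.
Each full week contributes 5 weekdays (Mon–Fri): 9 × 5 = 45.
The 5 extra days are Sat, Sun, Mon, Tue, Wed — 3 of them qualify.
Total: 45 + 3 = 48.
Holidays: Mar 14, 1967 (Tue); Apr 3, 1967 (Mon); Apr 15, 1967 (Sat); Apr 22, 1967 (Sat); Apr 26, 1967 (Wed).
3 of the 5 holidays fall on weekdays; the rest are weekends and were already excluded.
Business days: 48 − 3 = 45.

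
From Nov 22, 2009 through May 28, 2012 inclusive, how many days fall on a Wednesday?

131

Nov 22, 2009 is a Sunday.
From Nov 22, 2009 to May 28, 2012 is 919 days inclusive.
919 = 7 × 131 + 2, so there are 131 full weeks plus 2 extra days.
Each full week contributes one Wednesday: 131 so far.
The 2 extra days are Sunday, Monday — none qualify.
Total: 131 + 0 = 131.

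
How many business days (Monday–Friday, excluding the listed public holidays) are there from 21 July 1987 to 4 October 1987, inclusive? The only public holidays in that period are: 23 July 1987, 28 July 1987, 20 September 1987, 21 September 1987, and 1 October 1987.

50

21 July 1987 is a Tuesday.
That's 76 days from start to end, counting both.
76 = 7 × 10 + 6, so there are 10 full weeks plus 6 extra days.
Each full week contributes 5 weekdays (Mon–Fri): 10 × 5 = 50.
The 6 extra days are Tuesday, Wednesday, Thursday, Friday, Saturday, Sunday — 4 of them qualify.
Total: 50 + 4 = 54.
Holidays: 23 July 1987 (Thu); 28 July 1987 (Tue); 20 September 1987 (Sun); 21 September 1987 (Mon); 1 October 1987 (Thu).
4 of the 5 holidays fall on weekdays; the rest are weekends and were already excluded.
Business days: 54 − 4 = 50.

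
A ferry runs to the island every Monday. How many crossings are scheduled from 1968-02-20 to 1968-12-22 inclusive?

43

1968-02-20 is a Tuesday.
That's 307 days from start to end, counting both.
307 = 7 × 43 + 6, so there are 43 full weeks plus 6 extra days.
Each full week contributes one Monday: 43 so far.
The 6 extra days are Tue, Wed, Thu, Fri, Sat, Sun — none qualify.
Total: 43 + 0 = 43.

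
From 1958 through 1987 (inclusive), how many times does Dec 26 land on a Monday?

4

Day of week of December 26 in each year:
1958: Fri, 1959: Sat, 1960: Mon ✓, 1961: Tue, 1962: Wed, 1963: Thu, 1964: Sat, 1965: Sun, 1966: Mon ✓, 1967: Tue, 1968: Thu, 1969: Fri, 1970: Sat, 1971: Sun, 1972: Tue, 1973: Wed, 1974: Thu, 1975: Fri, 1976: Sun, 1977: Mon ✓, 1978: Tue, 1979: Wed, 1980: Fri, 1981: Sat, 1982: Sun, 1983: Mon ✓, 1984: Wed, 1985: Thu, 1986: Fri, 1987: Sat
Mondays: 1960, 1966, 1977, 1983.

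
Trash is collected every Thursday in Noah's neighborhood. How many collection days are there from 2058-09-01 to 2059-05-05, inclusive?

35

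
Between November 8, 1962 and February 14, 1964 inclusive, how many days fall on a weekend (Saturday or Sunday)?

November 8, 1962 is a Thursday.
The range spans 464 days (inclusive of both endpoints).
464 = 7 × 66 + 2, so there are 66 full weeks plus 2 extra days.
Each full week contributes 2 weekend days (Sat, Sun): 66 × 2 = 132.
The 2 extra days are Thursday, Friday — none qualify.
Total: 132 + 0 = 132.

132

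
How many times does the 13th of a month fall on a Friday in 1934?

2

The 13th falls on a Friday when the month's 13th has weekday Fri.
Jan 13 is Sat; Feb 13 is Tue; Mar 13 is Tue; Apr 13 is Fri ✓; May 13 is Sun; Jun 13 is Wed; Jul 13 is Fri ✓; Aug 13 is Mon; Sep 13 is Thu; Oct 13 is Sat; Nov 13 is Tue; Dec 13 is Thu.
Friday the 13ths: Apr, Jul.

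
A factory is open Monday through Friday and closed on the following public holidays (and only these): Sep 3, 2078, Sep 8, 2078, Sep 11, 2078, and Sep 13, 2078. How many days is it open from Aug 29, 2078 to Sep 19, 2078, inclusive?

14

Aug 29, 2078 is a Monday.
The range spans 22 days (inclusive of both endpoints).
22 = 7 × 3 + 1, so there are 3 full weeks plus 1 extra day.
Each full week contributes 5 weekdays (Mon–Fri): 3 × 5 = 15.
The 1 extra day is Mon — 1 of them qualifies.
Total: 15 + 1 = 16.
Holidays: Sep 3, 2078 (Sat); Sep 8, 2078 (Thu); Sep 11, 2078 (Sun); Sep 13, 2078 (Tue).
2 of the 4 holidays fall on weekdays; the rest are weekends and were already excluded.
Business days: 16 − 2 = 14.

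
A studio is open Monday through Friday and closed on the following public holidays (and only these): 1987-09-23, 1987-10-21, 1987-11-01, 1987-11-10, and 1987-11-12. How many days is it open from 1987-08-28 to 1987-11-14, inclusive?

52

1987-08-28 is a Friday.
The range spans 79 days (inclusive of both endpoints).
79 = 7 × 11 + 2, so there are 11 full weeks plus 2 extra days.
Each full week contributes 5 weekdays (Mon–Fri): 11 × 5 = 55.
The 2 extra days are Friday, Saturday — 1 of them qualifies.
Total: 55 + 1 = 56.
Holidays: 1987-09-23 (Wed); 1987-10-21 (Wed); 1987-11-01 (Sun); 1987-11-10 (Tue); 1987-11-12 (Thu).
4 of the 5 holidays fall on weekdays; the rest are weekends and were already excluded.
Business days: 56 − 4 = 52.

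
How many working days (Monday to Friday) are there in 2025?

261 weekdays

January 1, 2025 is a Wednesday.
That's 365 days from start to end, counting both.
365 = 7 × 52 + 1, so there are 52 full weeks plus 1 extra day.
Each full week contributes 5 weekdays (Mon–Fri): 52 × 5 = 260.
The 1 extra day is Wednesday — 1 of them qualifies.
Total: 260 + 1 = 261.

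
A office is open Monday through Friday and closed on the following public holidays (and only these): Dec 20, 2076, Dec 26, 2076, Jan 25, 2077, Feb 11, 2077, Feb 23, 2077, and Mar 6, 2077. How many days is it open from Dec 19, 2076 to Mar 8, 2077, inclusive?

53

Dec 19, 2076 is a Saturday.
From Dec 19, 2076 to Mar 8, 2077 is 80 days inclusive.
80 = 7 × 11 + 3, so there are 11 full weeks plus 3 extra days.
Each full week contributes 5 weekdays (Mon–Fri): 11 × 5 = 55.
The 3 extra days are Saturday, Sunday, Monday — 1 of them qualifies.
Total: 55 + 1 = 56.
Holidays: Dec 20, 2076 (Sun); Dec 26, 2076 (Sat); Jan 25, 2077 (Mon); Feb 11, 2077 (Thu); Feb 23, 2077 (Tue); Mar 6, 2077 (Sat).
3 of the 6 holidays fall on weekdays; the rest are weekends and were already excluded.
Business days: 56 − 3 = 53.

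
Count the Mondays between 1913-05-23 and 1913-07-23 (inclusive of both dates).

1913-05-23 is a Friday.
That's 62 days from start to end, counting both.
62 = 7 × 8 + 6, so there are 8 full weeks plus 6 extra days.
Each full week contributes one Monday: 8 so far.
The 6 extra days are Friday, Saturday, Sunday, Monday, Tuesday, Wednesday — 1 of them qualifies.
Total: 8 + 1 = 9.

9 Mondays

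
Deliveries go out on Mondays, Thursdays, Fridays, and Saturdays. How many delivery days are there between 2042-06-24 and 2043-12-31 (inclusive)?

317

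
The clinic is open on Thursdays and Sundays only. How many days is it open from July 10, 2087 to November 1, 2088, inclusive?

138

July 10, 2087 is a Thursday.
From July 10, 2087 to November 1, 2088 is 481 days inclusive.
481 = 7 × 68 + 5, so there are 68 full weeks plus 5 extra days.
Each full week contributes 2 days from the set (Thu, Sun): 68 × 2 = 136.
The 5 extra days are Thu, Fri, Sat, Sun, Mon — 2 of them qualify.
Total: 136 + 2 = 138.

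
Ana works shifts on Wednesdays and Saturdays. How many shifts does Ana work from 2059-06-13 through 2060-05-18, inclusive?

97

2059-06-13 is a Friday.
From 2059-06-13 to 2060-05-18 is 341 days inclusive.
341 = 7 × 48 + 5, so there are 48 full weeks plus 5 extra days.
Each full week contributes 2 days from the set (Wed, Sat): 48 × 2 = 96.
The 5 extra days are Fri, Sat, Sun, Mon, Tue — 1 of them qualifies.
Total: 96 + 1 = 97.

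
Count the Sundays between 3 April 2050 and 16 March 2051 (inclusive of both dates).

50 Sundays

3 April 2050 is a Sunday.
The range spans 348 days (inclusive of both endpoints).
348 = 7 × 49 + 5, so there are 49 full weeks plus 5 extra days.
Each full week contributes one Sunday: 49 so far.
The 5 extra days are Sun, Mon, Tue, Wed, Thu — 1 of them qualifies.
Total: 49 + 1 = 50.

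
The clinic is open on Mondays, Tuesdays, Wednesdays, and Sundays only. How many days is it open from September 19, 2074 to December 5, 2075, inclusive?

253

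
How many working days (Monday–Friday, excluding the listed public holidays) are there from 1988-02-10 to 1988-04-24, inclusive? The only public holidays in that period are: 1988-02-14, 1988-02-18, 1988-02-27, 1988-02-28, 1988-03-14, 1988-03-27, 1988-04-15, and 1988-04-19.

49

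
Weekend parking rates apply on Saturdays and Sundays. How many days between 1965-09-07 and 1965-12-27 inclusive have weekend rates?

32

1965-09-07 is a Tuesday.
The range spans 112 days (inclusive of both endpoints).
112 = 7 × 16, so the span is exactly 16 full weeks.
Each full week contributes 2 weekend days (Sat, Sun): 16 × 2 = 32.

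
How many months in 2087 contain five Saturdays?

A month has five Saturdays exactly when Saturday falls within its first (length − 28) days.
Jan: 31 days, starts Wed → 5 of Wed, Thu, Fri
Feb: 28 days, starts Sat → 5 of (none)
Mar: 31 days, starts Sat → 5 of Sat, Sun, Mon ✓
Apr: 30 days, starts Tue → 5 of Tue, Wed
May: 31 days, starts Thu → 5 of Thu, Fri, Sat ✓
Jun: 30 days, starts Sun → 5 of Sun, Mon
Jul: 31 days, starts Tue → 5 of Tue, Wed, Thu
Aug: 31 days, starts Fri → 5 of Fri, Sat, Sun ✓
Sep: 30 days, starts Mon → 5 of Mon, Tue
Oct: 31 days, starts Wed → 5 of Wed, Thu, Fri
Nov: 30 days, starts Sat → 5 of Sat, Sun ✓
Dec: 31 days, starts Mon → 5 of Mon, Tue, Wed
Months with five Saturdays: Mar, May, Aug, Nov.

4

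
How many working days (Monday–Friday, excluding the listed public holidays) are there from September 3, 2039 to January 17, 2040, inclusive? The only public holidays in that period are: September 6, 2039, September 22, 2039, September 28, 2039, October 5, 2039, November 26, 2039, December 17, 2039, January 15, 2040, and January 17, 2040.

92 working days

September 3, 2039 is a Saturday.
The range spans 137 days (inclusive of both endpoints).
137 = 7 × 19 + 4, so there are 19 full weeks plus 4 extra days.
Each full week contributes 5 weekdays (Mon–Fri): 19 × 5 = 95.
The 4 extra days are Saturday, Sunday, Monday, Tuesday — 2 of them qualify.
Total: 95 + 2 = 97.
Holidays: September 6, 2039 (Tue); September 22, 2039 (Thu); September 28, 2039 (Wed); October 5, 2039 (Wed); November 26, 2039 (Sat); December 17, 2039 (Sat); January 15, 2040 (Sun); January 17, 2040 (Tue).
5 of the 8 holidays fall on weekdays; the rest are weekends and were already excluded.
Business days: 97 − 5 = 92.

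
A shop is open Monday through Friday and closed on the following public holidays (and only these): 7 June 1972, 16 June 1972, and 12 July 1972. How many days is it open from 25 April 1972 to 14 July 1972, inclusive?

25 April 1972 is a Tuesday.
That's 81 days from start to end, counting both.
81 = 7 × 11 + 4, so there are 11 full weeks plus 4 extra days.
Each full week contributes 5 weekdays (Mon–Fri): 11 × 5 = 55.
The 4 extra days are Tuesday, Wednesday, Thursday, Friday — 4 of them qualify.
Total: 55 + 4 = 59.
Holidays: 7 June 1972 (Wed); 16 June 1972 (Fri); 12 July 1972 (Wed).
All 3 holidays fall on weekdays, so subtract 3.
Business days: 59 − 3 = 56.

56 working days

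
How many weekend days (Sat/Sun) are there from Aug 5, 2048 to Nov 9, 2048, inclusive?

Aug 5, 2048 is a Wednesday.
From Aug 5, 2048 to Nov 9, 2048 is 97 days inclusive.
97 = 7 × 13 + 6, so there are 13 full weeks plus 6 extra days.
Each full week contributes 2 weekend days (Sat, Sun): 13 × 2 = 26.
The 6 extra days are Wednesday, Thursday, Friday, Saturday, Sunday, Monday — 2 of them qualify.
Total: 26 + 2 = 28.

28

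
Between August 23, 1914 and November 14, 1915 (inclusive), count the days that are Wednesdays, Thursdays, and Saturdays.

192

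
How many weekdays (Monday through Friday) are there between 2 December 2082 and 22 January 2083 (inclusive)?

2 December 2082 is a Wednesday.
From 2 December 2082 to 22 January 2083 is 52 days inclusive.
52 = 7 × 7 + 3, so there are 7 full weeks plus 3 extra days.
Each full week contributes 5 weekdays (Mon–Fri): 7 × 5 = 35.
The 3 extra days are Wednesday, Thursday, Friday — 3 of them qualify.
Total: 35 + 3 = 38.

38 weekdays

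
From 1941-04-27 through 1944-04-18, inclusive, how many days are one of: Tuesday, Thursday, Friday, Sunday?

622

1941-04-27 is a Sunday.
The range spans 1088 days (inclusive of both endpoints).
1088 = 7 × 155 + 3, so there are 155 full weeks plus 3 extra days.
Each full week contributes 4 days from the set (Tue, Thu, Fri, Sun): 155 × 4 = 620.
The 3 extra days are Sunday, Monday, Tuesday — 2 of them qualify.
Total: 620 + 2 = 622.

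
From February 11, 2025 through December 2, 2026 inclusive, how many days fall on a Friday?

94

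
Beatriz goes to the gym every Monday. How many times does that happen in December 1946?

5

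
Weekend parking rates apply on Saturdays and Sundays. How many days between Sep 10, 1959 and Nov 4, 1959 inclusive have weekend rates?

Sep 10, 1959 is a Thursday.
From Sep 10, 1959 to Nov 4, 1959 is 56 days inclusive.
56 = 7 × 8, so the span is exactly 8 full weeks.
Each full week contributes 2 weekend days (Sat, Sun): 8 × 2 = 16.
Total: 16.

16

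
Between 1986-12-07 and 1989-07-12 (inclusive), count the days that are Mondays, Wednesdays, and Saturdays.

1986-12-07 is a Sunday.
That's 949 days from start to end, counting both.
949 = 7 × 135 + 4, so there are 135 full weeks plus 4 extra days.
Each full week contributes 3 days from the set (Mon, Wed, Sat): 135 × 3 = 405.
The 4 extra days are Sun, Mon, Tue, Wed — 2 of them qualify.
Total: 405 + 2 = 407.

407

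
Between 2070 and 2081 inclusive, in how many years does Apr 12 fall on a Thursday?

Day of week of April 12 in each year:
2070: Sat, 2071: Sun, 2072: Tue, 2073: Wed, 2074: Thu ✓, 2075: Fri, 2076: Sun, 2077: Mon, 2078: Tue, 2079: Wed, 2080: Fri, 2081: Sat
Thursdays: 2074.

1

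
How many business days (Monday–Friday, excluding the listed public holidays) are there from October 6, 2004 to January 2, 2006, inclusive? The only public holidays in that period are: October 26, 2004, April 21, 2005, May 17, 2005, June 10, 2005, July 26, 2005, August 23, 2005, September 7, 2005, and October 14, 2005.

October 6, 2004 is a Wednesday.
That's 454 days from start to end, counting both.
454 = 7 × 64 + 6, so there are 64 full weeks plus 6 extra days.
Each full week contributes 5 weekdays (Mon–Fri): 64 × 5 = 320.
The 6 extra days are Wednesday, Thursday, Friday, Saturday, Sunday, Monday — 4 of them qualify.
Total: 320 + 4 = 324.
Holidays: October 26, 2004 (Tue); April 21, 2005 (Thu); May 17, 2005 (Tue); June 10, 2005 (Fri); July 26, 2005 (Tue); August 23, 2005 (Tue); September 7, 2005 (Wed); October 14, 2005 (Fri).
All 8 holidays fall on weekdays, so subtract 8.
Business days: 324 − 8 = 316.

316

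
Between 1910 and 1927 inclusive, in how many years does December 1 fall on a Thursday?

3

Day of week of December 1 in each year:
1910: Thu ✓, 1911: Fri, 1912: Sun, 1913: Mon, 1914: Tue, 1915: Wed, 1916: Fri, 1917: Sat, 1918: Sun, 1919: Mon, 1920: Wed, 1921: Thu ✓, 1922: Fri, 1923: Sat, 1924: Mon, 1925: Tue, 1926: Wed, 1927: Thu ✓
Thursdays: 1910, 1921, 1927.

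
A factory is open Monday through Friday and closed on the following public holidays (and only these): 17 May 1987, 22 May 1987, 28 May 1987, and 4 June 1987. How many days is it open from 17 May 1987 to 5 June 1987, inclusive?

17 May 1987 is a Sunday.
That's 20 days from start to end, counting both.
20 = 7 × 2 + 6, so there are 2 full weeks plus 6 extra days.
Each full week contributes 5 weekdays (Mon–Fri): 2 × 5 = 10.
The 6 extra days are Sun, Mon, Tue, Wed, Thu, Fri — 5 of them qualify.
Total: 10 + 5 = 15.
Holidays: 17 May 1987 (Sun); 22 May 1987 (Fri); 28 May 1987 (Thu); 4 June 1987 (Thu).
3 of the 4 holidays fall on weekdays; the rest are weekends and were already excluded.
Business days: 15 − 3 = 12.

12 working days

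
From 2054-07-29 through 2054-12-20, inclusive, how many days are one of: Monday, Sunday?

41

2054-07-29 is a Wednesday.
The range spans 145 days (inclusive of both endpoints).
145 = 7 × 20 + 5, so there are 20 full weeks plus 5 extra days.
Each full week contributes 2 days from the set (Mon, Sun): 20 × 2 = 40.
The 5 extra days are Wednesday, Thursday, Friday, Saturday, Sunday — 1 of them qualifies.
Total: 40 + 1 = 41.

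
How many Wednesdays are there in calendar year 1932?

1932-01-01 is a Friday.
The range spans 366 days (inclusive of both endpoints).
366 = 7 × 52 + 2, so there are 52 full weeks plus 2 extra days.
Each full week contributes one Wednesday: 52 so far.
The 2 extra days are Friday, Saturday — none qualify.
Total: 52 + 0 = 52.

52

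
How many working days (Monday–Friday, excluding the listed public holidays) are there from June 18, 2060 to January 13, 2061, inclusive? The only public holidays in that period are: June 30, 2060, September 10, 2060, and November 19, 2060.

June 18, 2060 is a Friday.
From June 18, 2060 to January 13, 2061 is 210 days inclusive.
210 = 7 × 30, so the span is exactly 30 full weeks.
Each full week contributes 5 weekdays (Mon–Fri): 30 × 5 = 150.
Holidays: June 30, 2060 (Wed); September 10, 2060 (Fri); November 19, 2060 (Fri).
All 3 holidays fall on weekdays, so subtract 3.
Business days: 150 − 3 = 147.

147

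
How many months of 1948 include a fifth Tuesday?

4

A month has five Tuesdays exactly when Tuesday falls within its first (length − 28) days.
Jan: 31 days, starts Thu → 5 of Thu, Fri, Sat
Feb: 29 days, starts Sun → 5 of Sun
Mar: 31 days, starts Mon → 5 of Mon, Tue, Wed ✓
Apr: 30 days, starts Thu → 5 of Thu, Fri
May: 31 days, starts Sat → 5 of Sat, Sun, Mon
Jun: 30 days, starts Tue → 5 of Tue, Wed ✓
Jul: 31 days, starts Thu → 5 of Thu, Fri, Sat
Aug: 31 days, starts Sun → 5 of Sun, Mon, Tue ✓
Sep: 30 days, starts Wed → 5 of Wed, Thu
Oct: 31 days, starts Fri → 5 of Fri, Sat, Sun
Nov: 30 days, starts Mon → 5 of Mon, Tue ✓
Dec: 31 days, starts Wed → 5 of Wed, Thu, Fri
Months with five Tuesdays: Mar, Jun, Aug, Nov.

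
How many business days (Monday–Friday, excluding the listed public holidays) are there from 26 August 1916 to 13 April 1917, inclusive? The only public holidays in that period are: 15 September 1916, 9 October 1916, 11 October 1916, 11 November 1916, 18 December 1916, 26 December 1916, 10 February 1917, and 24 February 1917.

160

26 August 1916 is a Saturday.
From 26 August 1916 to 13 April 1917 is 231 days inclusive.
231 = 7 × 33, so the span is exactly 33 full weeks.
Each full week contributes 5 weekdays (Mon–Fri): 33 × 5 = 165.
Total: 165.
Holidays: 15 September 1916 (Fri); 9 October 1916 (Mon); 11 October 1916 (Wed); 11 November 1916 (Sat); 18 December 1916 (Mon); 26 December 1916 (Tue); 10 February 1917 (Sat); 24 February 1917 (Sat).
5 of the 8 holidays fall on weekdays; the rest are weekends and were already excluded.
Business days: 165 − 5 = 160.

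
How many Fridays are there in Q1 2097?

13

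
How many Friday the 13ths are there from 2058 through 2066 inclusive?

15

Friday-the-13ths by year:
2058: Sep, Dec
2059: Jun
2060: Feb, Aug
2061: May
2062: Jan, Oct
2063: Apr, Jul
2064: Jun
2065: Feb, Mar, Nov
2066: Aug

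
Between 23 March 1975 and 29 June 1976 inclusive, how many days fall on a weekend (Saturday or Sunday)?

23 March 1975 is a Sunday.
That's 465 days from start to end, counting both.
465 = 7 × 66 + 3, so there are 66 full weeks plus 3 extra days.
Each full week contributes 2 weekend days (Sat, Sun): 66 × 2 = 132.
The 3 extra days are Sunday, Monday, Tuesday — 1 of them qualifies.
Total: 132 + 1 = 133.

133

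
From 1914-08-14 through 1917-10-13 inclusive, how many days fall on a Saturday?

166 Saturdays

1914-08-14 is a Friday.
That's 1157 days from start to end, counting both.
1157 = 7 × 165 + 2, so there are 165 full weeks plus 2 extra days.
Each full week contributes one Saturday: 165 so far.
The 2 extra days are Fri, Sat — 1 of them qualifies.
Total: 165 + 1 = 166.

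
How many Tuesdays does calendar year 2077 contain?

Jan 1, 2077 is a Friday.
From Jan 1, 2077 to Dec 31, 2077 is 365 days inclusive.
365 = 7 × 52 + 1, so there are 52 full weeks plus 1 extra day.
Each full week contributes one Tuesday: 52 so far.
The 1 extra day is Friday — none qualify.
Total: 52 + 0 = 52.

52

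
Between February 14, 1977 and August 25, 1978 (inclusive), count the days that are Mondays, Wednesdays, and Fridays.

February 14, 1977 is a Monday.
That's 558 days from start to end, counting both.
558 = 7 × 79 + 5, so there are 79 full weeks plus 5 extra days.
Each full week contributes 3 days from the set (Mon, Wed, Fri): 79 × 3 = 237.
The 5 extra days are Monday, Tuesday, Wednesday, Thursday, Friday — 3 of them qualify.
Total: 237 + 3 = 240.

240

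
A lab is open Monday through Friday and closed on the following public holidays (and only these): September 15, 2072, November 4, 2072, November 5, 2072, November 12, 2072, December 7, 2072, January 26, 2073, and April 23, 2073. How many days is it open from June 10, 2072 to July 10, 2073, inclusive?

June 10, 2072 is a Friday.
The range spans 396 days (inclusive of both endpoints).
396 = 7 × 56 + 4, so there are 56 full weeks plus 4 extra days.
Each full week contributes 5 weekdays (Mon–Fri): 56 × 5 = 280.
The 4 extra days are Fri, Sat, Sun, Mon — 2 of them qualify.
Total: 280 + 2 = 282.
Holidays: September 15, 2072 (Thu); November 4, 2072 (Fri); November 5, 2072 (Sat); November 12, 2072 (Sat); December 7, 2072 (Wed); January 26, 2073 (Thu); April 23, 2073 (Sun).
4 of the 7 holidays fall on weekdays; the rest are weekends and were already excluded.
Business days: 282 − 4 = 278.

278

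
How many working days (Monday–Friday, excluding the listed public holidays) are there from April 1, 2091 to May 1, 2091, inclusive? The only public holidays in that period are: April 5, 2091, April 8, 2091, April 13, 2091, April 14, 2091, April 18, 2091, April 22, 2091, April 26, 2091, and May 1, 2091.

April 1, 2091 is a Sunday.
From April 1, 2091 to May 1, 2091 is 31 days inclusive.
31 = 7 × 4 + 3, so there are 4 full weeks plus 3 extra days.
Each full week contributes 5 weekdays (Mon–Fri): 4 × 5 = 20.
The 3 extra days are Sun, Mon, Tue — 2 of them qualify.
Total: 20 + 2 = 22.
Holidays: April 5, 2091 (Thu); April 8, 2091 (Sun); April 13, 2091 (Fri); April 14, 2091 (Sat); April 18, 2091 (Wed); April 22, 2091 (Sun); April 26, 2091 (Thu); May 1, 2091 (Tue).
5 of the 8 holidays fall on weekdays; the rest are weekends and were already excluded.
Business days: 22 − 5 = 17.

17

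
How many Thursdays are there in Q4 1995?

Oct 1, 1995 is a Sunday.
That's 92 days from start to end, counting both.
92 = 7 × 13 + 1, so there are 13 full weeks plus 1 extra day.
Each full week contributes one Thursday: 13 so far.
The 1 extra day is Sunday — none qualify.
Total: 13 + 0 = 13.

13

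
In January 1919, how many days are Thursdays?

5

Jan 1, 1919 is a Wednesday.
The range spans 31 days (inclusive of both endpoints).
31 = 7 × 4 + 3, so there are 4 full weeks plus 3 extra days.
Each full week contributes one Thursday: 4 so far.
The 3 extra days are Wednesday, Thursday, Friday — 1 of them qualifies.
Total: 4 + 1 = 5.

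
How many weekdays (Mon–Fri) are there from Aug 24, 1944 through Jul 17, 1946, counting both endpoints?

Aug 24, 1944 is a Thursday.
That's 693 days from start to end, counting both.
693 = 7 × 99, so the span is exactly 99 full weeks.
Each full week contributes 5 weekdays (Mon–Fri): 99 × 5 = 495.

495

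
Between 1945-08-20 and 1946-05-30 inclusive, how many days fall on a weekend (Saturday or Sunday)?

80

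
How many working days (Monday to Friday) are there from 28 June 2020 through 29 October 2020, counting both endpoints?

89

28 June 2020 is a Sunday.
That's 124 days from start to end, counting both.
124 = 7 × 17 + 5, so there are 17 full weeks plus 5 extra days.
Each full week contributes 5 weekdays (Mon–Fri): 17 × 5 = 85.
The 5 extra days are Sun, Mon, Tue, Wed, Thu — 4 of them qualify.
Total: 85 + 4 = 89.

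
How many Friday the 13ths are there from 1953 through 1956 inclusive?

Friday-the-13ths by year:
1953: Feb, Mar, Nov
1954: Aug
1955: May
1956: Jan, Apr, Jul

8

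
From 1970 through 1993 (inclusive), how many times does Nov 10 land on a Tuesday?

4

Day of week of November 10 in each year:
1970: Tue ✓, 1971: Wed, 1972: Fri, 1973: Sat, 1974: Sun, 1975: Mon, 1976: Wed, 1977: Thu, 1978: Fri, 1979: Sat, 1980: Mon, 1981: Tue ✓, 1982: Wed, 1983: Thu, 1984: Sat, 1985: Sun, 1986: Mon, 1987: Tue ✓, 1988: Thu, 1989: Fri, 1990: Sat, 1991: Sun, 1992: Tue ✓, 1993: Wed
Tuesdays: 1970, 1981, 1987, 1992.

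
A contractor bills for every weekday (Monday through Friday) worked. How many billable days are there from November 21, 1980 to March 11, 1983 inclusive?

November 21, 1980 is a Friday.
The range spans 841 days (inclusive of both endpoints).
841 = 7 × 120 + 1, so there are 120 full weeks plus 1 extra day.
Each full week contributes 5 weekdays (Mon–Fri): 120 × 5 = 600.
The 1 extra day is Friday — 1 of them qualifies.
Total: 600 + 1 = 601.

601 weekdays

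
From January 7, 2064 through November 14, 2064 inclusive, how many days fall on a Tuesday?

January 7, 2064 is a Monday.
From January 7, 2064 to November 14, 2064 is 313 days inclusive.
313 = 7 × 44 + 5, so there are 44 full weeks plus 5 extra days.
Each full week contributes one Tuesday: 44 so far.
The 5 extra days are Mon, Tue, Wed, Thu, Fri — 1 of them qualifies.
Total: 44 + 1 = 45.

45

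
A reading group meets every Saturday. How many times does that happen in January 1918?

Jan 1, 1918 is a Tuesday.
That's 31 days from start to end, counting both.
31 = 7 × 4 + 3, so there are 4 full weeks plus 3 extra days.
Each full week contributes one Saturday: 4 so far.
The 3 extra days are Tue, Wed, Thu — none qualify.
Total: 4 + 0 = 4.

4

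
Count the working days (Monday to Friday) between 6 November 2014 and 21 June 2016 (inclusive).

424 weekdays

6 November 2014 is a Thursday.
That's 594 days from start to end, counting both.
594 = 7 × 84 + 6, so there are 84 full weeks plus 6 extra days.
Each full week contributes 5 weekdays (Mon–Fri): 84 × 5 = 420.
The 6 extra days are Thursday, Friday, Saturday, Sunday, Monday, Tuesday — 4 of them qualify.
Total: 420 + 4 = 424.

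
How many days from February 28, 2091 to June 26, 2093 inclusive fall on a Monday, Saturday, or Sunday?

February 28, 2091 is a Wednesday.
From February 28, 2091 to June 26, 2093 is 850 days inclusive.
850 = 7 × 121 + 3, so there are 121 full weeks plus 3 extra days.
Each full week contributes 3 days from the set (Mon, Sat, Sun): 121 × 3 = 363.
The 3 extra days are Wednesday, Thursday, Friday — none qualify.
Total: 363 + 0 = 363.

363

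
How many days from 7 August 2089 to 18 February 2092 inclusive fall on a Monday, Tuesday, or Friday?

397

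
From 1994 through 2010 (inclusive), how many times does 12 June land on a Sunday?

2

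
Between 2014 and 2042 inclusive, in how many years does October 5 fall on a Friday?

Day of week of October 5 in each year:
2014: Sun, 2015: Mon, 2016: Wed, 2017: Thu, 2018: Fri ✓, 2019: Sat, 2020: Mon, 2021: Tue, 2022: Wed, 2023: Thu, 2024: Sat, 2025: Sun, 2026: Mon, 2027: Tue, 2028: Thu, 2029: Fri ✓, 2030: Sat, 2031: Sun, 2032: Tue, 2033: Wed, 2034: Thu, 2035: Fri ✓, 2036: Sun, 2037: Mon, 2038: Tue, 2039: Wed, 2040: Fri ✓, 2041: Sat, 2042: Sun
Fridays: 2018, 2029, 2035, 2040.

4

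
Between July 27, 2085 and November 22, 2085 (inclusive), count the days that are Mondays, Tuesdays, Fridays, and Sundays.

68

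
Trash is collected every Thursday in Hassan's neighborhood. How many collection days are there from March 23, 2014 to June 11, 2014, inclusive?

11 Thursdays

March 23, 2014 is a Sunday.
The range spans 81 days (inclusive of both endpoints).
81 = 7 × 11 + 4, so there are 11 full weeks plus 4 extra days.
Each full week contributes one Thursday: 11 so far.
The 4 extra days are Sunday, Monday, Tuesday, Wednesday — none qualify.
Total: 11 + 0 = 11.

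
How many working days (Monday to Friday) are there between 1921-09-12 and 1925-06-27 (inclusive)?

990

1921-09-12 is a Monday.
The range spans 1385 days (inclusive of both endpoints).
1385 = 7 × 197 + 6, so there are 197 full weeks plus 6 extra days.
Each full week contributes 5 weekdays (Mon–Fri): 197 × 5 = 985.
The 6 extra days are Monday, Tuesday, Wednesday, Thursday, Friday, Saturday — 5 of them qualify.
Total: 985 + 5 = 990.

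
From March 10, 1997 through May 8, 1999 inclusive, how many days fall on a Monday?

March 10, 1997 is a Monday.
The range spans 790 days (inclusive of both endpoints).
790 = 7 × 112 + 6, so there are 112 full weeks plus 6 extra days.
Each full week contributes one Monday: 112 so far.
The 6 extra days are Monday, Tuesday, Wednesday, Thursday, Friday, Saturday — 1 of them qualifies.
Total: 112 + 1 = 113.

113 Mondays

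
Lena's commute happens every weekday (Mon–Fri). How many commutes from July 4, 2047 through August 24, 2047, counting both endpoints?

July 4, 2047 is a Thursday.
From July 4, 2047 to August 24, 2047 is 52 days inclusive.
52 = 7 × 7 + 3, so there are 7 full weeks plus 3 extra days.
Each full week contributes 5 weekdays (Mon–Fri): 7 × 5 = 35.
The 3 extra days are Thu, Fri, Sat — 2 of them qualify.
Total: 35 + 2 = 37.

37 weekdays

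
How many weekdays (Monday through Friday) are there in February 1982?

1982-02-01 is a Monday.
From 1982-02-01 to 1982-02-28 is 28 days inclusive.
28 = 7 × 4, so the span is exactly 4 full weeks.
Each full week contributes 5 weekdays (Mon–Fri): 4 × 5 = 20.
Total: 20.

20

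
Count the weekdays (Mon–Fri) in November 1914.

21

November 1, 1914 is a Sunday.
The range spans 30 days (inclusive of both endpoints).
30 = 7 × 4 + 2, so there are 4 full weeks plus 2 extra days.
Each full week contributes 5 weekdays (Mon–Fri): 4 × 5 = 20.
The 2 extra days are Sun, Mon — 1 of them qualifies.
Total: 20 + 1 = 21.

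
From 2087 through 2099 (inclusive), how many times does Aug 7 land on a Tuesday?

Day of week of August 7 in each year:
2087: Thu, 2088: Sat, 2089: Sun, 2090: Mon, 2091: Tue ✓, 2092: Thu, 2093: Fri, 2094: Sat, 2095: Sun, 2096: Tue ✓, 2097: Wed, 2098: Thu, 2099: Fri
Tuesdays: 2091, 2096.

2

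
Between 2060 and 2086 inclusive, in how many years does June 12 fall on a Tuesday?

4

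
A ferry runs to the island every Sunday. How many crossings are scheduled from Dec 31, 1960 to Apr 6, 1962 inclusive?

66 Sundays

Dec 31, 1960 is a Saturday.
That's 462 days from start to end, counting both.
462 = 7 × 66, so the span is exactly 66 full weeks.
Each full week contributes one Sunday: 66 so far.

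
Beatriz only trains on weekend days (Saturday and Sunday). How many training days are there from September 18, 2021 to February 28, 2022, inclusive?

48

September 18, 2021 is a Saturday.
That's 164 days from start to end, counting both.
164 = 7 × 23 + 3, so there are 23 full weeks plus 3 extra days.
Each full week contributes 2 weekend days (Sat, Sun): 23 × 2 = 46.
The 3 extra days are Saturday, Sunday, Monday — 2 of them qualify.
Total: 46 + 2 = 48.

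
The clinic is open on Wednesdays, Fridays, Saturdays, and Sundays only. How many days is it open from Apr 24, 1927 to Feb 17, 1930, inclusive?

589

Apr 24, 1927 is a Sunday.
From Apr 24, 1927 to Feb 17, 1930 is 1031 days inclusive.
1031 = 7 × 147 + 2, so there are 147 full weeks plus 2 extra days.
Each full week contributes 4 days from the set (Wed, Fri, Sat, Sun): 147 × 4 = 588.
The 2 extra days are Sun, Mon — 1 of them qualifies.
Total: 588 + 1 = 589.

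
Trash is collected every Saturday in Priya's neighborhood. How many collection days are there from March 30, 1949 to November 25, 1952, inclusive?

191

March 30, 1949 is a Wednesday.
From March 30, 1949 to November 25, 1952 is 1337 days inclusive.
1337 = 7 × 191, so the span is exactly 191 full weeks.
Each full week contributes one Saturday: 191 so far.
Total: 191.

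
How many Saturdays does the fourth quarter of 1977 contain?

14

1 October 1977 is a Saturday.
The range spans 92 days (inclusive of both endpoints).
92 = 7 × 13 + 1, so there are 13 full weeks plus 1 extra day.
Each full week contributes one Saturday: 13 so far.
The 1 extra day is Saturday — 1 of them qualifies.
Total: 13 + 1 = 14.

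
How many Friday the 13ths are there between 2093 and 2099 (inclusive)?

14

Friday-the-13ths by year:
2093: Feb, Mar, Nov
2094: Aug
2095: May
2096: Jan, Apr, Jul
2097: Sep, Dec
2098: Jun
2099: Feb, Mar, Nov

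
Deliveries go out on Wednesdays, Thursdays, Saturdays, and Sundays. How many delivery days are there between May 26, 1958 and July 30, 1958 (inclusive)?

May 26, 1958 is a Monday.
That's 66 days from start to end, counting both.
66 = 7 × 9 + 3, so there are 9 full weeks plus 3 extra days.
Each full week contributes 4 days from the set (Wed, Thu, Sat, Sun): 9 × 4 = 36.
The 3 extra days are Mon, Tue, Wed — 1 of them qualifies.
Total: 36 + 1 = 37.

37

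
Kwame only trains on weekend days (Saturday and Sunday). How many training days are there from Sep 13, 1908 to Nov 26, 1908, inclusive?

21

Sep 13, 1908 is a Sunday.
The range spans 75 days (inclusive of both endpoints).
75 = 7 × 10 + 5, so there are 10 full weeks plus 5 extra days.
Each full week contributes 2 weekend days (Sat, Sun): 10 × 2 = 20.
The 5 extra days are Sun, Mon, Tue, Wed, Thu — 1 of them qualifies.
Total: 20 + 1 = 21.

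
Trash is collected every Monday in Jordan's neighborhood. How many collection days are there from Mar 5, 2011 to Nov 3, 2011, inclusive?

35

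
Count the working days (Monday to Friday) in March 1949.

1 March 1949 is a Tuesday.
From 1 March 1949 to 31 March 1949 is 31 days inclusive.
31 = 7 × 4 + 3, so there are 4 full weeks plus 3 extra days.
Each full week contributes 5 weekdays (Mon–Fri): 4 × 5 = 20.
The 3 extra days are Tue, Wed, Thu — 3 of them qualify.
Total: 20 + 3 = 23.

23 weekdays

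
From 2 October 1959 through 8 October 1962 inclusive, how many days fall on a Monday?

158

2 October 1959 is a Friday.
From 2 October 1959 to 8 October 1962 is 1103 days inclusive.
1103 = 7 × 157 + 4, so there are 157 full weeks plus 4 extra days.
Each full week contributes one Monday: 157 so far.
The 4 extra days are Friday, Saturday, Sunday, Monday — 1 of them qualifies.
Total: 157 + 1 = 158.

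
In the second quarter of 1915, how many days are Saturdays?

1 April 1915 is a Thursday.
From 1 April 1915 to 30 June 1915 is 91 days inclusive.
91 = 7 × 13, so the span is exactly 13 full weeks.
Each full week contributes one Saturday: 13 so far.

13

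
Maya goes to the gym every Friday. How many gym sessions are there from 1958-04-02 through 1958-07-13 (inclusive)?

15 Fridays

1958-04-02 is a Wednesday.
That's 103 days from start to end, counting both.
103 = 7 × 14 + 5, so there are 14 full weeks plus 5 extra days.
Each full week contributes one Friday: 14 so far.
The 5 extra days are Wed, Thu, Fri, Sat, Sun — 1 of them qualifies.
Total: 14 + 1 = 15.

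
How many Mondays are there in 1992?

1 January 1992 is a Wednesday.
The range spans 366 days (inclusive of both endpoints).
366 = 7 × 52 + 2, so there are 52 full weeks plus 2 extra days.
Each full week contributes one Monday: 52 so far.
The 2 extra days are Wednesday, Thursday — none qualify.
Total: 52 + 0 = 52.

52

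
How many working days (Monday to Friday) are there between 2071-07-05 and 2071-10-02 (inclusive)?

2071-07-05 is a Sunday.
That's 90 days from start to end, counting both.
90 = 7 × 12 + 6, so there are 12 full weeks plus 6 extra days.
Each full week contributes 5 weekdays (Mon–Fri): 12 × 5 = 60.
The 6 extra days are Sun, Mon, Tue, Wed, Thu, Fri — 5 of them qualify.
Total: 60 + 5 = 65.

65 weekdays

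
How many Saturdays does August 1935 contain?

Aug 1, 1935 is a Thursday.
That's 31 days from start to end, counting both.
31 = 7 × 4 + 3, so there are 4 full weeks plus 3 extra days.
Each full week contributes one Saturday: 4 so far.
The 3 extra days are Thursday, Friday, Saturday — 1 of them qualifies.
Total: 4 + 1 = 5.

5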